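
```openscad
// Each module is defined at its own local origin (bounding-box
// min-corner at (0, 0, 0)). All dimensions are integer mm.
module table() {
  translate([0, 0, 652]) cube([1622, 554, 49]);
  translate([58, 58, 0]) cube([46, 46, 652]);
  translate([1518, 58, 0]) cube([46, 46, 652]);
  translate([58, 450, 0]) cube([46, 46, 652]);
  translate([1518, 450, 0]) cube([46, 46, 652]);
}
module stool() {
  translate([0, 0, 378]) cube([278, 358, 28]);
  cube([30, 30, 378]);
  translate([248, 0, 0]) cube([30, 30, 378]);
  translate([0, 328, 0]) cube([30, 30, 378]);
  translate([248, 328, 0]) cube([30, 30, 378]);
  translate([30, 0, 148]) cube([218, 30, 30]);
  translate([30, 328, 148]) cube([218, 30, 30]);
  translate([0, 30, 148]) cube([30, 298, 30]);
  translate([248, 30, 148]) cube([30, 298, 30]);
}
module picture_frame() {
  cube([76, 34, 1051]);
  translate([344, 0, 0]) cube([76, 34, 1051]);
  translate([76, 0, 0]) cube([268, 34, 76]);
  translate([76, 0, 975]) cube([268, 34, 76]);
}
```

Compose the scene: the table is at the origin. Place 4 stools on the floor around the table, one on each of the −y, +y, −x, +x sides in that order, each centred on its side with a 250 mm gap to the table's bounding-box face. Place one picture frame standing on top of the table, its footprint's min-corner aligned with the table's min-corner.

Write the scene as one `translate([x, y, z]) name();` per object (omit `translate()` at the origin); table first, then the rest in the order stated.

table();
translate([672, -608, 0]) stool();
translate([672, 804, 0]) stool();
translate([-528, 98, 0]) stool();
translate([1872, 98, 0]) stool();
translate([0, 0, 701]) picture_frame();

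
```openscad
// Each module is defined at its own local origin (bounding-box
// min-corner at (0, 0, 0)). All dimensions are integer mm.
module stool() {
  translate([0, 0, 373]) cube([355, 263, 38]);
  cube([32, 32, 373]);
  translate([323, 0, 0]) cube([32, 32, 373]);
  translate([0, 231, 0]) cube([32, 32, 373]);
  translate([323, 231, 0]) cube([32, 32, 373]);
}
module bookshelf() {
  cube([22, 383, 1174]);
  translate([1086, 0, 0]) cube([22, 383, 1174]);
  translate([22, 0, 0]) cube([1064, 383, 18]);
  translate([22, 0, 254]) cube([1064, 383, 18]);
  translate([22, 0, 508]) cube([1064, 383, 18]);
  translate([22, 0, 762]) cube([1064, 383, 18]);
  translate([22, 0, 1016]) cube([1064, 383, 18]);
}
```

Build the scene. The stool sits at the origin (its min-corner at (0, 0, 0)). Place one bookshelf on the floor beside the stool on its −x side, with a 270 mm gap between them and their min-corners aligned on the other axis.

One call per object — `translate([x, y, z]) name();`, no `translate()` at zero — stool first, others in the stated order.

stool();
translate([-1378, 0, 0]) bookshelf();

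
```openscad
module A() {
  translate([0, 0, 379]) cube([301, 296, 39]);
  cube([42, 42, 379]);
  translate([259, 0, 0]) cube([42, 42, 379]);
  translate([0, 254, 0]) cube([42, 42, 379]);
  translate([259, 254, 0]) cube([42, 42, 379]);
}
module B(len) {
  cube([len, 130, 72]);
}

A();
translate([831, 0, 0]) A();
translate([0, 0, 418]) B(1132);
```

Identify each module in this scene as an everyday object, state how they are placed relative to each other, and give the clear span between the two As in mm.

A is a stool. B is a beam. A beam spans the tops of two stools. The clear span between the two stools is 530 mm.

Second stool starts at x = 831; first ends at x = 301; clear span = 831 − 301 = 530 mm.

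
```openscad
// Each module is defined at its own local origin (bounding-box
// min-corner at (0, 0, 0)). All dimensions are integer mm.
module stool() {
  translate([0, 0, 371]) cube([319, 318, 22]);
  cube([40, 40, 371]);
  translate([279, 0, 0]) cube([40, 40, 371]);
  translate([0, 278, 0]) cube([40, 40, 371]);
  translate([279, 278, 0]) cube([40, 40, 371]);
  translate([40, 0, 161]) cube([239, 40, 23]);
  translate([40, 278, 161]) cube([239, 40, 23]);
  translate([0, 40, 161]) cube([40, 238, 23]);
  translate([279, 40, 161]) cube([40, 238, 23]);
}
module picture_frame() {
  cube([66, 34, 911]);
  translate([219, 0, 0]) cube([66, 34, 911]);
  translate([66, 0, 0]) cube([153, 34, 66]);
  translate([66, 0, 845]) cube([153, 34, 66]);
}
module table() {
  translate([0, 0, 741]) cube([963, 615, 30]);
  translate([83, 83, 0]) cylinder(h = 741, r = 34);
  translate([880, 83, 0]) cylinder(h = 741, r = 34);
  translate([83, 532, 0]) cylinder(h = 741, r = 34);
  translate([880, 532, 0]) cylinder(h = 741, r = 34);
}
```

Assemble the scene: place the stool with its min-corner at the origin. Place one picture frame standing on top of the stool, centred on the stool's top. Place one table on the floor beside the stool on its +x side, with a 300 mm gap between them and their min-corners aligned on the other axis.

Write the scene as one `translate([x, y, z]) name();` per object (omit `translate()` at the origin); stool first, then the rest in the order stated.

stool();
translate([17, 142, 393]) picture_frame();
translate([619, 0, 0]) table();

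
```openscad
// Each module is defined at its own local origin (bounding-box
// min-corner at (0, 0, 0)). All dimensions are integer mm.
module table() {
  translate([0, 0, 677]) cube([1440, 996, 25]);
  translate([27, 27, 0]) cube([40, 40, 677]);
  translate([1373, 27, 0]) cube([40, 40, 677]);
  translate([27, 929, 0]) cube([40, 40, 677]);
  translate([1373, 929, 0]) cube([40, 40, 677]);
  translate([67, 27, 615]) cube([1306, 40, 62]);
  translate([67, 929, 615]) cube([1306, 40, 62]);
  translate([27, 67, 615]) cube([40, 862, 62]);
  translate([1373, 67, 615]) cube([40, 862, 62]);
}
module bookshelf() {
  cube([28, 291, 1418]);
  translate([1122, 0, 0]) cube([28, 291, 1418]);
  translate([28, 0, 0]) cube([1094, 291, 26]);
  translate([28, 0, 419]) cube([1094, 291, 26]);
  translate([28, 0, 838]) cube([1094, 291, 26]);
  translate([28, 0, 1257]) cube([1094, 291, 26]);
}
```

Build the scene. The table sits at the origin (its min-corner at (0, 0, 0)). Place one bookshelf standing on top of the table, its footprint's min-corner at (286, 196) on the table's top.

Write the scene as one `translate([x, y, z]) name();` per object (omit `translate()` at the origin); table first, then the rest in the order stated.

table();
translate([286, 196, 702]) bookshelf();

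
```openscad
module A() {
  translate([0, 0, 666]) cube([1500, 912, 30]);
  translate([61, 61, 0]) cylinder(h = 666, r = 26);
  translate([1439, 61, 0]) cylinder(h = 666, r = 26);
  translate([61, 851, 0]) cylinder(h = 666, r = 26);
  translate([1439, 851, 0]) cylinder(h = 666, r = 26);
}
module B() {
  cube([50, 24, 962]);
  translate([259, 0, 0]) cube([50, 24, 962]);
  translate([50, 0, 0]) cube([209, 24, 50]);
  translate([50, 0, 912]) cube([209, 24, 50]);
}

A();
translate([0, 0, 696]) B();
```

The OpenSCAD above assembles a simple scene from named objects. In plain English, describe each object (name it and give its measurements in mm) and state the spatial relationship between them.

A is a table with a 1500×912 mm rectangular top, 30 mm thick, top surface at z = 696 mm, supported by four round legs of 52 mm diameter, each leg's bounding box inset 35 mm from the nearest pair of top edges, running from the floor.

B is a picture frame with a 209×862 mm rectangular opening (x by z) and a uniform 50 mm border on every side. Frame depth is 24 mm along y. It is built from two vertical stiles running the full outside height and two horizontal rails spanning the gap between the stiles.

The picture frame is on top of the table.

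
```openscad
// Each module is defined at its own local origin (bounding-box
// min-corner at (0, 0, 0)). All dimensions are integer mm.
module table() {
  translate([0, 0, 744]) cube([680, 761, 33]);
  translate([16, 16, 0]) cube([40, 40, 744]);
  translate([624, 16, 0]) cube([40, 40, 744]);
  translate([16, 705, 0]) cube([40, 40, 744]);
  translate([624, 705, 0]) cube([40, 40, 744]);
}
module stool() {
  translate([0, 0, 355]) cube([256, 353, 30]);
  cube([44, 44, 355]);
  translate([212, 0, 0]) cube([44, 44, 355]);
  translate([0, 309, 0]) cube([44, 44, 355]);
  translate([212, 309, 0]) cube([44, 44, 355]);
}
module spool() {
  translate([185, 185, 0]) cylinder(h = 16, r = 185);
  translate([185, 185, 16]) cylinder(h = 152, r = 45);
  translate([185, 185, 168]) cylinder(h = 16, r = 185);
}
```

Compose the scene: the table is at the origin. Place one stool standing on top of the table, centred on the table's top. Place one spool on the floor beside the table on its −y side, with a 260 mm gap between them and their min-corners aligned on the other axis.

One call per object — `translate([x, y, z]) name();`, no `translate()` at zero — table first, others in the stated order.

table();
translate([212, 204, 777]) stool();
translate([0, -630, 0]) spool();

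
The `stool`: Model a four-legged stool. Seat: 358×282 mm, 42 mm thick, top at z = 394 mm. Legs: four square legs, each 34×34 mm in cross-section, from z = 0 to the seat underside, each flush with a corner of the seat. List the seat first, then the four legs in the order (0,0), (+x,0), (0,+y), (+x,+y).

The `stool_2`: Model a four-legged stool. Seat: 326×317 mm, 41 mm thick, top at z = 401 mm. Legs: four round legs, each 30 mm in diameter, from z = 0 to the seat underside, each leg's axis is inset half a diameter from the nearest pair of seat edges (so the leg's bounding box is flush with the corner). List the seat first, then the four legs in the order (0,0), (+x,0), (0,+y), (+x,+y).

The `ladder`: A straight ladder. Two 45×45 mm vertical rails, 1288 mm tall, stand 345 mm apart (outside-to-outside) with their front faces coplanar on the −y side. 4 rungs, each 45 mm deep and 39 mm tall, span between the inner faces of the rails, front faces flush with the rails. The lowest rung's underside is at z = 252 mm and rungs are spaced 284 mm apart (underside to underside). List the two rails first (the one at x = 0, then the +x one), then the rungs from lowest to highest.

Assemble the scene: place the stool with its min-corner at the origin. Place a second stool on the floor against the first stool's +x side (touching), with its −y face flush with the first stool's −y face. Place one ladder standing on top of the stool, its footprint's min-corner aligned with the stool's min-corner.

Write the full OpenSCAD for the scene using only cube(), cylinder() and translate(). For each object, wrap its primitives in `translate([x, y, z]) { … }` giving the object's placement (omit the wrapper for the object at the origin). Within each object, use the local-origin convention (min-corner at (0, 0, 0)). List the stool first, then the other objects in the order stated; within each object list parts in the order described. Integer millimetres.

translate([0, 0, 352]) cube([358, 282, 42]);
cube([34, 34, 352]);
translate([324, 0, 0]) cube([34, 34, 352]);
translate([0, 248, 0]) cube([34, 34, 352]);
translate([324, 248, 0]) cube([34, 34, 352]);
translate([358, 0, 0]) {
  translate([0, 0, 360]) cube([326, 317, 41]);
  translate([15, 15, 0]) cylinder(h = 360, r = 15);
  translate([311, 15, 0]) cylinder(h = 360, r = 15);
  translate([15, 302, 0]) cylinder(h = 360, r = 15);
  translate([311, 302, 0]) cylinder(h = 360, r = 15);
}
translate([0, 0, 394]) {
  cube([45, 45, 1288]);
  translate([300, 0, 0]) cube([45, 45, 1288]);
  translate([45, 0, 252]) cube([255, 45, 39]);
  translate([45, 0, 536]) cube([255, 45, 39]);
  translate([45, 0, 820]) cube([255, 45, 39]);
  translate([45, 0, 1104]) cube([255, 45, 39]);
}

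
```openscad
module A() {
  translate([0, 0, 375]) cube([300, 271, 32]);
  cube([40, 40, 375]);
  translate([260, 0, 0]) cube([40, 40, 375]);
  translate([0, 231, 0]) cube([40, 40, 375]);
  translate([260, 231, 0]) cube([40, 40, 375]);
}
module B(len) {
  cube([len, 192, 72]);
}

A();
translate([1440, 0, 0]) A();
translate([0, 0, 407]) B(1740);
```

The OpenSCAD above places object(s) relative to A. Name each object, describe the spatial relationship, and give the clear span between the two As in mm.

Second stool starts at x = 1440; first ends at x = 300; clear span = 1440 − 300 = 1140 mm.

A is a stool. B is a beam. A beam spans the tops of two stools. The clear span between the two stools is 1140 mm.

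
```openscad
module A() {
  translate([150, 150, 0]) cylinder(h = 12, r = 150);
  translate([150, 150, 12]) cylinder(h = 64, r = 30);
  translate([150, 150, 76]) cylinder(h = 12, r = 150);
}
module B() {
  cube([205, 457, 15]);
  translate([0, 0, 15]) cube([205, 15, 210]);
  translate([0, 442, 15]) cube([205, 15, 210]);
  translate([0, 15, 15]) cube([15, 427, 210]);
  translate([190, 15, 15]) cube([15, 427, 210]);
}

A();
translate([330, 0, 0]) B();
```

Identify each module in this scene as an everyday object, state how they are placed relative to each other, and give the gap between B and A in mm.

The open box's nearest face is 30 mm from the spool's +x face.

A is a spool. B is an open box. The open box is on the floor beside the spool on its +x side. The gap between the open box and the spool is 30 mm.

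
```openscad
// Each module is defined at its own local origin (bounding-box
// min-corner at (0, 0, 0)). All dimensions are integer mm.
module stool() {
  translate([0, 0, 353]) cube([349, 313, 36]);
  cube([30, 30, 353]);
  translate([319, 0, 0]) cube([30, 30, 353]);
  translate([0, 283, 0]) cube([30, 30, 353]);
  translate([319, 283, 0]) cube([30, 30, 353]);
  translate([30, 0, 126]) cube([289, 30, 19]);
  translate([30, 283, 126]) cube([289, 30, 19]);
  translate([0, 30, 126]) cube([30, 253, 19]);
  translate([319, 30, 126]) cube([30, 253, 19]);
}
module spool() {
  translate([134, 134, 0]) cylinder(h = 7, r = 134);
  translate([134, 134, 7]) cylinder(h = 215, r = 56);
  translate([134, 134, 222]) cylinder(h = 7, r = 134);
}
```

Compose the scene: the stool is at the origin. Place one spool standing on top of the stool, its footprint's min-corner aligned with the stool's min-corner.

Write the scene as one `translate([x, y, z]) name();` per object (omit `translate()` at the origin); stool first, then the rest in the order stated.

stool();
translate([0, 0, 389]) spool();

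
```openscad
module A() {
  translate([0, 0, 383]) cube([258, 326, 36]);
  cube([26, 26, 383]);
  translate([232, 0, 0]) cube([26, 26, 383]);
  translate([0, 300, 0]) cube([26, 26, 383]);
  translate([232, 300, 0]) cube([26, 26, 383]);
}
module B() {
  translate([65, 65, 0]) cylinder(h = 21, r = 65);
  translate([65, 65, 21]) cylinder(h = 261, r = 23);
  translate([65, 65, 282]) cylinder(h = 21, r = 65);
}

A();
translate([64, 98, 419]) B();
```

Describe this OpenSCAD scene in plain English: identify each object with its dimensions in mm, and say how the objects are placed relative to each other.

A is a simple wooden stool: a rectangular seat 258 mm (x) by 326 mm (y), 36 mm thick, top face at z = 419 mm, on four square legs, each 26×26 mm in cross-section. The legs rest on z = 0, each flush with a corner of the seat.

B is a spool: two coaxial disc flanges of radius 65 mm and thickness 21 mm, joined by a core cylinder of radius 23 mm and height 261 mm. The lower flange rests on z = 0 and the three cylinders share a vertical axis.

The spool is on top of the stool, centred.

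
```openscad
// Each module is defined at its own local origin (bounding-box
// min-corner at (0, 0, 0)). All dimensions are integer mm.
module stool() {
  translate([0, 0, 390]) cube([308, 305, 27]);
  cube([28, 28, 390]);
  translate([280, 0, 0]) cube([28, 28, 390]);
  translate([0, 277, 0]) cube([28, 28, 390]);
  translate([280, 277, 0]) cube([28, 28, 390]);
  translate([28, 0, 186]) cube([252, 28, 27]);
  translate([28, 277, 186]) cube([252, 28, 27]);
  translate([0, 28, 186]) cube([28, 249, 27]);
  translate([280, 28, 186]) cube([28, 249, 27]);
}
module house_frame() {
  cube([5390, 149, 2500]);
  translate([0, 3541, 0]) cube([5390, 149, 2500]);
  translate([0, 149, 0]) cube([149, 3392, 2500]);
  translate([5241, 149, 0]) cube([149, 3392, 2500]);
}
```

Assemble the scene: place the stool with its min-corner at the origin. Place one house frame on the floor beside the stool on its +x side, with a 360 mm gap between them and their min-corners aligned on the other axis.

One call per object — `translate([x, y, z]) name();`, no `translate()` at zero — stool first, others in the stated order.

stool();
translate([668, 0, 0]) house_frame();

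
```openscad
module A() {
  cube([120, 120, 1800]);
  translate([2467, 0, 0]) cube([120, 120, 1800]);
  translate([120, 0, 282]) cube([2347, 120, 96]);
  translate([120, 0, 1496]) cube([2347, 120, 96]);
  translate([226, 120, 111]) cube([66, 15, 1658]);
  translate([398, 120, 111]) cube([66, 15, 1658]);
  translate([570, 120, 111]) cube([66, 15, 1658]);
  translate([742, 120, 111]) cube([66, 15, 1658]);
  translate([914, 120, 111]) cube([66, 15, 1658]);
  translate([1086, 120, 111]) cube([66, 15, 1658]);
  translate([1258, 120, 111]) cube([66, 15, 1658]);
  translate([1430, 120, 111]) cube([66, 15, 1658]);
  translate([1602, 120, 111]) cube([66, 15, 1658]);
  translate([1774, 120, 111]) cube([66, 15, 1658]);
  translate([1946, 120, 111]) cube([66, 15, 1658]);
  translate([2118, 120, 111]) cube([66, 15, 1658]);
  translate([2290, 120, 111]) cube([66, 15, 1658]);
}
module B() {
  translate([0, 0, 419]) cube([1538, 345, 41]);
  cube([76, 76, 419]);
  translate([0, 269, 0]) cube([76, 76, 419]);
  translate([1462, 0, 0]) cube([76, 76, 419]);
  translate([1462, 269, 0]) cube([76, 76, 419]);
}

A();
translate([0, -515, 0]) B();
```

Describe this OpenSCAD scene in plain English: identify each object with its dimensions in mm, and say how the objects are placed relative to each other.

A is a fence section. Two 120×120 mm posts, 1800 mm tall, stand on the floor with a clear span of 2347 mm between their inner faces. Two horizontal rails of 120×96 mm section span the gap between the posts with their undersides at z = 282 mm and z = 1496 mm, flush with the posts' −y face. 13 pickets, each 66 mm wide, 15 mm thick and 1658 mm tall, are fixed to the +y face of the rails with their bottoms at z = 111 mm, evenly spaced across the span with equal gaps (rounded down to the nearest mm) at the −x end and between each pair — any rounding remainder accumulates at the +x end.

B is a long wooden bench with a 1538 mm (x) × 345 mm (y) seat, 41 mm thick, its top surface 460 mm above the floor. Four 76 mm square legs at the seat corners, flush with the edges, run from z = 0 to the seat underside.

The bench is on the floor beside the fence section on its −y side.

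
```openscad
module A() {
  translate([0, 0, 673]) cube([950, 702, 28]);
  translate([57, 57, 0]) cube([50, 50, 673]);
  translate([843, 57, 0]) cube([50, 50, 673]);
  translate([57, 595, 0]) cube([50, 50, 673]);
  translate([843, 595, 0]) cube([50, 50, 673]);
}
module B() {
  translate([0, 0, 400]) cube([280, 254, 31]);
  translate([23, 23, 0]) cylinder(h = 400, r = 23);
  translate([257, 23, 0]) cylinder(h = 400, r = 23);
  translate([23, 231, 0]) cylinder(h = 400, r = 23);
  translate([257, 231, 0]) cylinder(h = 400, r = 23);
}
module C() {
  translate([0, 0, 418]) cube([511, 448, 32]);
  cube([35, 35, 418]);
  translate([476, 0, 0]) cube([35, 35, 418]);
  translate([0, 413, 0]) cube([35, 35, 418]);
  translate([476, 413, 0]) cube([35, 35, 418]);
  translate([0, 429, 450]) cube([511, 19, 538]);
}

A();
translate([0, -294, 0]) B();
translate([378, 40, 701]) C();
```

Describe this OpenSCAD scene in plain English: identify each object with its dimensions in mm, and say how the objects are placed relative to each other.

A is a table with a 950×702 mm rectangular top, 28 mm thick, top surface at z = 701 mm, supported by four 50×50 mm square legs, each inset 57 mm from the nearest pair of top edges, running from the floor.

B is a simple wooden stool: a rectangular seat 280 mm (x) by 254 mm (y), 31 mm thick, top face at z = 431 mm, on four round legs, each 46 mm in diameter. The legs rest on z = 0, each leg's axis is inset half a diameter from the nearest pair of seat edges (so the leg's bounding box is flush with the corner).

C is a chair. The seat is a 511×448×32 mm slab with its top at z = 450 mm, on four 35×35 mm corner legs (flush with the seat edges, standing on z = 0). A flat backrest 19 mm thick, 538 mm tall, spans the full seat width and rises from the seat top along its +y edge, rear face flush with the rear of the seat.

The stool is on the floor beside the table on its −y side. The chair is on top of the table.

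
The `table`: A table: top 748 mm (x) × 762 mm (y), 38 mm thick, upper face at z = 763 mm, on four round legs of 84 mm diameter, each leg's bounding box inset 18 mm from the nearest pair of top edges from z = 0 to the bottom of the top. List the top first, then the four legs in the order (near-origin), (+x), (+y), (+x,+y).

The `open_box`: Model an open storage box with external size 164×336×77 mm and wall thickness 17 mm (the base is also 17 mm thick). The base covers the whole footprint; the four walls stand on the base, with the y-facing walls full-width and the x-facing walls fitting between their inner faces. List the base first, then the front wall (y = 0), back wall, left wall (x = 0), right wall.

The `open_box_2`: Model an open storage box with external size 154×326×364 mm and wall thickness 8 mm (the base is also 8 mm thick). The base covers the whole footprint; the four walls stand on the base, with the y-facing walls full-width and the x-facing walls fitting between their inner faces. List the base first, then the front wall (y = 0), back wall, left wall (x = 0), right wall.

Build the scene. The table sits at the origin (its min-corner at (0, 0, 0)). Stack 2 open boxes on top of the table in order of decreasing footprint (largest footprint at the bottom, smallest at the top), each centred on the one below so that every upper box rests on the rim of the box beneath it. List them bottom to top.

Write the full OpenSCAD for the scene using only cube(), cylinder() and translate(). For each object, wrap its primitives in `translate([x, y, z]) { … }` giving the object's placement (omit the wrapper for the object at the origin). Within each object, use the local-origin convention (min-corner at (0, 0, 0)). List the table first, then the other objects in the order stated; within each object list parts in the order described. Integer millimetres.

translate([0, 0, 725]) cube([748, 762, 38]);
translate([60, 60, 0]) cylinder(h = 725, r = 42);
translate([688, 60, 0]) cylinder(h = 725, r = 42);
translate([60, 702, 0]) cylinder(h = 725, r = 42);
translate([688, 702, 0]) cylinder(h = 725, r = 42);
translate([292, 213, 763]) {
  cube([164, 336, 17]);
  translate([0, 0, 17]) cube([164, 17, 60]);
  translate([0, 319, 17]) cube([164, 17, 60]);
  translate([0, 17, 17]) cube([17, 302, 60]);
  translate([147, 17, 17]) cube([17, 302, 60]);
}
translate([297, 218, 840]) {
  cube([154, 326, 8]);
  translate([0, 0, 8]) cube([154, 8, 356]);
  translate([0, 318, 8]) cube([154, 8, 356]);
  translate([0, 8, 8]) cube([8, 310, 356]);
  translate([146, 8, 8]) cube([8, 310, 356]);
}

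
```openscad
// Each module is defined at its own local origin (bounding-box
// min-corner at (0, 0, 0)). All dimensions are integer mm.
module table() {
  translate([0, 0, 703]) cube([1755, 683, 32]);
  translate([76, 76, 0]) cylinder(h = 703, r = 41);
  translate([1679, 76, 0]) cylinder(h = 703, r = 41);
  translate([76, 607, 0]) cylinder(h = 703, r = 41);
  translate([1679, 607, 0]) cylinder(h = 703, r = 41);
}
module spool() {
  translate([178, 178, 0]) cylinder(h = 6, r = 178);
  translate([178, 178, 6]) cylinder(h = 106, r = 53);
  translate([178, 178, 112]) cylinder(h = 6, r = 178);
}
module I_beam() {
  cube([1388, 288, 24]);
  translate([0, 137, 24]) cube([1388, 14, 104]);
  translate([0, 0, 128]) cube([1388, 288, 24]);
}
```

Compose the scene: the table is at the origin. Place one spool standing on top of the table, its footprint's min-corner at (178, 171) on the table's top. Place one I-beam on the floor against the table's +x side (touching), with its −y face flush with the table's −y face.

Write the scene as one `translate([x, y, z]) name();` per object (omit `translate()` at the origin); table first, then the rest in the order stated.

table();
translate([178, 171, 735]) spool();
translate([1755, 0, 0]) I_beam();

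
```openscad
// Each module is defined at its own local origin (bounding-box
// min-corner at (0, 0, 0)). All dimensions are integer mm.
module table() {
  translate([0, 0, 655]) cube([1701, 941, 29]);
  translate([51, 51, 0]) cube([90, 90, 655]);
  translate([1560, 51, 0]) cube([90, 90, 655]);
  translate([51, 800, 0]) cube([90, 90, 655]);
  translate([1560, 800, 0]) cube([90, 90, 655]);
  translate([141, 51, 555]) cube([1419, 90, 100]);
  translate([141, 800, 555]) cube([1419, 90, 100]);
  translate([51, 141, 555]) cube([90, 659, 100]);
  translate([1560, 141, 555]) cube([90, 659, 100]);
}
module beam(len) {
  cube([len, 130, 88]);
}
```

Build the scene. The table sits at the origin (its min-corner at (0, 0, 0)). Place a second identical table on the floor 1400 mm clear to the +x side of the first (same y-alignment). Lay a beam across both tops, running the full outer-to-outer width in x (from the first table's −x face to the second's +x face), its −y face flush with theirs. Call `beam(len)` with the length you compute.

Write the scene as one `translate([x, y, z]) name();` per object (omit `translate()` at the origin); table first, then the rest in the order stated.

table();
translate([3101, 0, 0]) table();
translate([0, 0, 684]) beam(4802);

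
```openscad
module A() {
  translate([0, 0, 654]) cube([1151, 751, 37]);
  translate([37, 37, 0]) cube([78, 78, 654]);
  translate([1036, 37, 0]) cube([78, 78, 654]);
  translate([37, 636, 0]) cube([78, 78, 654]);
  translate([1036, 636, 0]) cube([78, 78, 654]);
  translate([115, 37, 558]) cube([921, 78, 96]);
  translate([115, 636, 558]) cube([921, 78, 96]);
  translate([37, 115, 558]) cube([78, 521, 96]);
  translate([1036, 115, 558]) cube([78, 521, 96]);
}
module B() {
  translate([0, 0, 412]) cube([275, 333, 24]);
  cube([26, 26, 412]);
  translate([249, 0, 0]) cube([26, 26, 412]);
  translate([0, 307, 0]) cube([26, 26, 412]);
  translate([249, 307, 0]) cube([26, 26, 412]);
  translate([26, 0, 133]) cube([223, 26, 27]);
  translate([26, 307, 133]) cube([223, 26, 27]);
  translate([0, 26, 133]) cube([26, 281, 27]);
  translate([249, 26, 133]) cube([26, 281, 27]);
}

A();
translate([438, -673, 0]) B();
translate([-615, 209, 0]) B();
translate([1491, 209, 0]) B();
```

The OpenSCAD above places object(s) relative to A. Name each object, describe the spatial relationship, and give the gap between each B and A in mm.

Each stool's nearest face is 340 mm from the table's bounding box.

A is a table. B is a stool. Three stools sit around the table at the −y, −x, +x sides. The gap between each stool and the table is 340 mm.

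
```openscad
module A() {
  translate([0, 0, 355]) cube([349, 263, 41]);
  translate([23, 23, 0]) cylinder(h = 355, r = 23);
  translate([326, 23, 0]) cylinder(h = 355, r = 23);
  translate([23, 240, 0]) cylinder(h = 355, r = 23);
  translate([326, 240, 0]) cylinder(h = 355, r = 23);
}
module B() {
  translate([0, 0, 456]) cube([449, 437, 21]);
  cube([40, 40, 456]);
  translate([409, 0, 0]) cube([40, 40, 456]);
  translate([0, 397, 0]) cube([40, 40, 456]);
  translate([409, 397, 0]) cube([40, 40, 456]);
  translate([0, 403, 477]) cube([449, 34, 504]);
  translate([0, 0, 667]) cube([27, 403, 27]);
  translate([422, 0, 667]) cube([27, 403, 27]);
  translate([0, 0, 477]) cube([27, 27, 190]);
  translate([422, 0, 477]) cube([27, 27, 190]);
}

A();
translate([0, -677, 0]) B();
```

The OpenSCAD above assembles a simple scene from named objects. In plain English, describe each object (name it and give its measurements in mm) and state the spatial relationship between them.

A is a four-legged stool. The seat is a 349×263×41 mm slab whose top surface is at z = 396 mm; four round legs, each 46 mm in diameter, run from the floor (z = 0) to the underside of the seat, each leg's axis is inset half a diameter from the nearest pair of seat edges (so the leg's bounding box is flush with the corner).

B is a chair. The seat is a 449×437×21 mm slab with its top at z = 477 mm, on four 40×40 mm corner legs (flush with the seat edges, standing on z = 0). A flat backrest 34 mm thick, 504 mm tall, spans the full seat width and rises from the seat top along its +y edge, rear face flush with the rear of the seat. Two armrests of 27×27 mm section run along each side from the seat's front edge to the front of the backrest, top faces 217 mm above the seat top and outer faces flush with the seat's x-edges; a 27×27 mm post under the front of each armrest stands on the seat at the front corner.

The chair is on the floor beside the stool on its −y side.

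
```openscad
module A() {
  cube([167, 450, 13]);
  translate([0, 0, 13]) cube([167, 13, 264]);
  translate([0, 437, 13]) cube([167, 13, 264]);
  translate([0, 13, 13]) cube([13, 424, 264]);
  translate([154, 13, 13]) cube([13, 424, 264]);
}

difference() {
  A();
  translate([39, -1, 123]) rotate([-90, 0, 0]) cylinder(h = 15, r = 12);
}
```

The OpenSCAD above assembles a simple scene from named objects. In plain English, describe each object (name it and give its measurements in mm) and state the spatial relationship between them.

A is an open storage box with external size 167×450×277 mm and wall thickness 13 mm (the base is also 13 mm thick). The base covers the whole footprint; the four walls stand on the base, with the y-facing walls full-width and the x-facing walls fitting between their inner faces.

The open box has a circular hole of radius 12 mm through its front wall, centred at (x = 39, z = 123).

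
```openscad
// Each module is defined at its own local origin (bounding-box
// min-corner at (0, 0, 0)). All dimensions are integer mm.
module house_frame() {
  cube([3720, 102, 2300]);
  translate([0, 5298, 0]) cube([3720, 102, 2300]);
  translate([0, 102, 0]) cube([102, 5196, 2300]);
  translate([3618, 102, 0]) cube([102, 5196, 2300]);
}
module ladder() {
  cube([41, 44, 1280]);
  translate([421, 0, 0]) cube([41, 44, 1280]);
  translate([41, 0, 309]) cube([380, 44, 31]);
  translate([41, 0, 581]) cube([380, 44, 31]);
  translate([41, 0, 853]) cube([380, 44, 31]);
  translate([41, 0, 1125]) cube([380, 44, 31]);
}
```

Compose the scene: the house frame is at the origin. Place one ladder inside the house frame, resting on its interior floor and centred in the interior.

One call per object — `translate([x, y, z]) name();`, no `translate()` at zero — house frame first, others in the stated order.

house_frame();
translate([1629, 2678, 0]) ladder();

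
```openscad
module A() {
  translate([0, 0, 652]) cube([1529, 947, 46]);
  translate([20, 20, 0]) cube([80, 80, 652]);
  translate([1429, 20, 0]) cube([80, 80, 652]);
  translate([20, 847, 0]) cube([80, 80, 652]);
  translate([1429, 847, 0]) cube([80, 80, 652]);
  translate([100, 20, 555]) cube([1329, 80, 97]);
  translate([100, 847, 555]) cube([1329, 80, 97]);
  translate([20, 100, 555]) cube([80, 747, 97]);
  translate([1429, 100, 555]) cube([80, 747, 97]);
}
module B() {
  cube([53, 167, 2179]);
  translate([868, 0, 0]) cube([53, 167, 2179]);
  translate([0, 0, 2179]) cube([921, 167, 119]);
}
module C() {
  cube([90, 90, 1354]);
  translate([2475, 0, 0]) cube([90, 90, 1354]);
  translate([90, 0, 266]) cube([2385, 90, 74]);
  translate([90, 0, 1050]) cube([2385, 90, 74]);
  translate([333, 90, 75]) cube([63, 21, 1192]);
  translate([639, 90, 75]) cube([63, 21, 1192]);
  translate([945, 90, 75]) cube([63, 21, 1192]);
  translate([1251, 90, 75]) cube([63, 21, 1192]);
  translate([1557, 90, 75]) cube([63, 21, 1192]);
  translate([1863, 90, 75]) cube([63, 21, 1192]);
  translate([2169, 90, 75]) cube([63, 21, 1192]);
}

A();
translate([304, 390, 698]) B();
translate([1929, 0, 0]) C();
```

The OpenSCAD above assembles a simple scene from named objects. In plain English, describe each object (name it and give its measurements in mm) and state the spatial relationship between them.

A is a table with a 1529×947 mm rectangular top, 46 mm thick, top surface at z = 698 mm, supported by four 80×80 mm square legs, each inset 20 mm from the nearest pair of top edges, running from the floor. Four apron rails, 80 mm thick and 97 mm tall, run between adjacent legs with their top edges flush with the underside of the top and their outer faces flush with the legs' outer faces.

B is a rectangular door frame: two vertical jambs of 53×167 mm section, 2179 mm tall, with a clear opening 815 mm wide between their inner faces. A header 119 mm tall and 167 mm deep lies on top of the jambs and spans the full outside width.

C is a fence section. Two 90×90 mm posts, 1354 mm tall, stand on the floor with a clear span of 2385 mm between their inner faces. Two horizontal rails of 90×74 mm section span the gap between the posts with their undersides at z = 266 mm and z = 1050 mm, flush with the posts' −y face. 7 pickets, each 63 mm wide, 21 mm thick and 1192 mm tall, are fixed to the +y face of the rails with their bottoms at z = 75 mm, evenly spaced across the span with equal gaps (rounded down to the nearest mm) at the −x end and between each pair — any rounding remainder accumulates at the +x end.

The door frame is on top of the table, centred. The fence section is on the floor beside the table on its +x side.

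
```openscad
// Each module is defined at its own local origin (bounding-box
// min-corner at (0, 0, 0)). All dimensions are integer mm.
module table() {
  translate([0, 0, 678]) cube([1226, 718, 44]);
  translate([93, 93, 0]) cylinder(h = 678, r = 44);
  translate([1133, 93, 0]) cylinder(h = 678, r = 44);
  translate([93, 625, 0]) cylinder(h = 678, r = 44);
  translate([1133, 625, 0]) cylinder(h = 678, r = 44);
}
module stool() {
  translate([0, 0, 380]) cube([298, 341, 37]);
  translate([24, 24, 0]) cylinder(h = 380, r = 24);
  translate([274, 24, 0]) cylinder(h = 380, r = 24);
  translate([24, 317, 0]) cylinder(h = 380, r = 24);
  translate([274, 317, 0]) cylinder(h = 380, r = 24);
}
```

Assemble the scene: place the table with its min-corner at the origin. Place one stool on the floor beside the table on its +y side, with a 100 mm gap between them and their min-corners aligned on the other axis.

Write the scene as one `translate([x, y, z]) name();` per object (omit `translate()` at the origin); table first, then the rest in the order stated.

table();
translate([0, 818, 0]) stool();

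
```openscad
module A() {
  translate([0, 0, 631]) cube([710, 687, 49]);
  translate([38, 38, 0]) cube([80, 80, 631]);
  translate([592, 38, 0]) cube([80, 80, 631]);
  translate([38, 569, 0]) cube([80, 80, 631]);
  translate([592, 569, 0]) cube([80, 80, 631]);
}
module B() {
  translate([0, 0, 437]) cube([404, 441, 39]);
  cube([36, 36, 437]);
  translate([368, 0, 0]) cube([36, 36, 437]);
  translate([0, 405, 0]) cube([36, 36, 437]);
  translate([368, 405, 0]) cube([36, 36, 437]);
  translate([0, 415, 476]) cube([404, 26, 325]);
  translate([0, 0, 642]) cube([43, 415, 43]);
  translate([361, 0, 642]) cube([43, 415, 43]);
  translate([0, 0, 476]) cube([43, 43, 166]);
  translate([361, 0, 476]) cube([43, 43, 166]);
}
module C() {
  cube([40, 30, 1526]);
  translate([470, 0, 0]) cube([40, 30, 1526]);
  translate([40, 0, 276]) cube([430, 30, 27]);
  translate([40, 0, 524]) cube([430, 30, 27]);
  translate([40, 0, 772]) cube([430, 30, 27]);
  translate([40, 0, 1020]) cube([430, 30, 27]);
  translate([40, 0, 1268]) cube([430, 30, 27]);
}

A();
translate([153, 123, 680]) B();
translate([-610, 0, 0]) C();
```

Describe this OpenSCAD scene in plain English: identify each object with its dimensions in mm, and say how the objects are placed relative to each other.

A is a rectangular dining table. The top is 710×687×49 mm with its upper surface at z = 680 mm. It stands on four 80×80 mm square legs, each inset 38 mm from the nearest pair of top edges, running from the floor to the underside of the top.

B is a chair. The seat is a 404×441×39 mm slab with its top at z = 476 mm, on four 36×36 mm corner legs (flush with the seat edges, standing on z = 0). A flat backrest 26 mm thick, 325 mm tall, spans the full seat width and rises from the seat top along its +y edge, rear face flush with the rear of the seat. Two armrests of 43×43 mm section run along each side from the seat's front edge to the front of the backrest, top faces 209 mm above the seat top and outer faces flush with the seat's x-edges; a 43×43 mm post under the front of each armrest stands on the seat at the front corner.

C is a straight ladder. Two 40×30 mm vertical rails, 1526 mm tall, stand 510 mm apart (outside-to-outside) with their front faces coplanar on the −y side. 5 rungs, each 30 mm deep and 27 mm tall, span between the inner faces of the rails, front faces flush with the rails. The lowest rung's underside is at z = 276 mm and rungs are spaced 248 mm apart (underside to underside).

The chair is on top of the table, centred. The ladder is on the floor beside the table on its −x side.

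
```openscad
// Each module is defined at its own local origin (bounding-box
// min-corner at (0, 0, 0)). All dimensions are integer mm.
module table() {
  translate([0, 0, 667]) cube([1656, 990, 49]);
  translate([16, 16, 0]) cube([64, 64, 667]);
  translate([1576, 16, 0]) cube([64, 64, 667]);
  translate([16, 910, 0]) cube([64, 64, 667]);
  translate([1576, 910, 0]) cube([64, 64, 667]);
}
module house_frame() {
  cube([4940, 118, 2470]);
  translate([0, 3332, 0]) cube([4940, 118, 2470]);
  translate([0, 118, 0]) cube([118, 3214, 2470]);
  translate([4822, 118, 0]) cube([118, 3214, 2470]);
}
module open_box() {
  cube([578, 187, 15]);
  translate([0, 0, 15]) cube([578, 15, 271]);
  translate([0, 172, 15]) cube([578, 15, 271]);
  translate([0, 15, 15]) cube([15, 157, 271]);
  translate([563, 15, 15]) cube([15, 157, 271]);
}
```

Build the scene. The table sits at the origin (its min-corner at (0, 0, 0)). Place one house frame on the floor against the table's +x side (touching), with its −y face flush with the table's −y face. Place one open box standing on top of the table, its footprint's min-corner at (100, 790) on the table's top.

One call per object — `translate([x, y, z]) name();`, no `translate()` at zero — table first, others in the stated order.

table();
translate([1656, 0, 0]) house_frame();
translate([100, 790, 716]) open_box();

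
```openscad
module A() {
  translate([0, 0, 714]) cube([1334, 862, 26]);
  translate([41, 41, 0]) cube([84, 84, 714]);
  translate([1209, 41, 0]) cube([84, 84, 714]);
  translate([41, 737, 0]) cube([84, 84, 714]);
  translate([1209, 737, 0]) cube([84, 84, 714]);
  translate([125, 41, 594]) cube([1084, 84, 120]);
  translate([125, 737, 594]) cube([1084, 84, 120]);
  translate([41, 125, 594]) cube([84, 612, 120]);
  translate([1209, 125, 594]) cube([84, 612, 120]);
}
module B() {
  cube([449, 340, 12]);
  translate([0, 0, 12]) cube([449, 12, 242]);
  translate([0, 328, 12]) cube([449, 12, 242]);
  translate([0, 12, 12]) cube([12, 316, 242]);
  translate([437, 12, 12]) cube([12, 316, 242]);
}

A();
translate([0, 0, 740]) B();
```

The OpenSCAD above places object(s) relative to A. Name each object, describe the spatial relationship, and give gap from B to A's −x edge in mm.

A is a table. B is an open box. The open box is on top of the table. The gap from the open box to the table's −x edge is 0 mm.

The open box's min-x is at 0; the table's min-x is 0; gap = 0 mm.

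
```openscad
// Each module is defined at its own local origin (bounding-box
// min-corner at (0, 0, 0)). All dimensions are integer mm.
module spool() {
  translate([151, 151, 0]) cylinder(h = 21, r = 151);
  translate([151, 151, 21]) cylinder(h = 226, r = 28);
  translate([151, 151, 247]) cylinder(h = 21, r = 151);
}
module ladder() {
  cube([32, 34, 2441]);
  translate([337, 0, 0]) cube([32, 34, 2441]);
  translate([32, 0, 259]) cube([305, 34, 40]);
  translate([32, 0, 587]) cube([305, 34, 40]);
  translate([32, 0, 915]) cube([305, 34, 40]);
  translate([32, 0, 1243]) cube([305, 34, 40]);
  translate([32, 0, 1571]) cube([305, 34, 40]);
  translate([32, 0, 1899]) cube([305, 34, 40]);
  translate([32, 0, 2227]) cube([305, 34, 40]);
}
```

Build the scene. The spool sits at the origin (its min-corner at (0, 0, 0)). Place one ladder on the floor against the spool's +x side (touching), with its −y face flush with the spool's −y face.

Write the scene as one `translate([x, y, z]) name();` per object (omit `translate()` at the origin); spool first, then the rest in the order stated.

spool();
translate([302, 0, 0]) ladder();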